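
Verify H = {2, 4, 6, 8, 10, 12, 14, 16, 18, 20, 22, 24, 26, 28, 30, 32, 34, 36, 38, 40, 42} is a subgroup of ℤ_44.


Subgroup test for H = {2, 4, 6, 8, 10, 12, 14, 16, 18, 20, 22, 24, 26, 28, 30, 32, 34, 36, 38, 40, 42} in (ℤ_44, +):
(1) 0 ∈ H? No
(2) Closure: for all a,b ∈ H, (a+b) mod 44 ∈ H? No  [counterexample: 2 + 42 = 0 ∉ H]
(3) Inverses: for all a ∈ H, -a mod 44 ∈ H? Yes

No, H is not a subgroup of ℤ_44


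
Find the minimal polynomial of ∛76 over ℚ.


∛76 satisfies x³ - 76 = 0, irreducible over ℚ (no rational root; 76 is not a perfect cube)

Minimal polynomial: x³ - 76


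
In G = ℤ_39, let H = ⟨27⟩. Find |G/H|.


|⟨27⟩| = n / gcd(27, 39) = 39 / 3 = 13
H is normal (ℤ_39 is abelian).
|G/H| = |G| / |H| = 39 / 13 = 3

|G/H| = 3


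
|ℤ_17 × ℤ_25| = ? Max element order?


|ℤ_17 × ℤ_25| = 17 × 25 = 425
Max element order = lcm(17,25) = 425
Cyclic? Yes (gcd=1)

|ℤ_17×ℤ_25| = 425, max element order = 425


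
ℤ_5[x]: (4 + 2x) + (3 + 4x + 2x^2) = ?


Add coefficients mod 5:
x^0: 4 + 3 = 2 (mod 5)
x^1: 2 + 4 = 1 (mod 5)
x^2: 0 + 2 = 2 (mod 5)
Result: 2 + x + 2x^2

f + g = 2 + x + 2x^2


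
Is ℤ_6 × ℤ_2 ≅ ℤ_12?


Comparing ℤ_6 × ℤ_2 and ℤ_12:
gcd(6,2) = 2 ≠ 1. Max element order in ℤ_6×ℤ_2 is lcm(6,2) = 6 < 12, so it has no element of order 12

No, ℤ_6 × ℤ_2 ≇ ℤ_12


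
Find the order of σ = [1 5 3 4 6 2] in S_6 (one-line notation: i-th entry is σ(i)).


Cycle decomposition: (2 5 6)
Cycle lengths: 3
Order = lcm(3) = 3

ord(σ) = 3


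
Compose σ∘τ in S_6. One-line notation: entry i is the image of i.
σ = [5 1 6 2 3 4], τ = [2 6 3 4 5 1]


σ∘τ: apply τ first, then σ
1 →τ 2 →σ 1
2 →τ 6 →σ 4
3 →τ 3 →σ 6
4 →τ 4 →σ 2
5 →τ 5 →σ 3
6 →τ 1 →σ 5

σ∘τ = [1 4 6 2 3 5]


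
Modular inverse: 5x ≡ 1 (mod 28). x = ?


Use the extended Euclidean algorithm to write 1 = 5·s + 28·t; then s mod 28 is the inverse.
Euclidean algorithm:
  5 = 0·28 + 5
  28 = 5·5 + 3
  5 = 1·3 + 2
  3 = 1·2 + 1
  2 = 2·1 + 0
gcd(5,28) = 1
Back-substitution gives: 5·(-11) + 28·(2) = 1
So 5⁻¹ ≡ -11 ≡ 17 (mod 28)
Check: 5 × 17 = 85 ≡ 1 (mod 28) ✓

5⁻¹ ≡ 17 (mod 28)


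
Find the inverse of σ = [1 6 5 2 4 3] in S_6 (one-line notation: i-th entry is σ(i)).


To find σ⁻¹, swap domain and range:
σ(1) = 1 → σ⁻¹(1) = 1
σ(2) = 6 → σ⁻¹(6) = 2
σ(3) = 5 → σ⁻¹(5) = 3
σ(4) = 2 → σ⁻¹(2) = 4
σ(5) = 4 → σ⁻¹(4) = 5
σ(6) = 3 → σ⁻¹(3) = 6

σ⁻¹ = [1 4 6 5 3 2]


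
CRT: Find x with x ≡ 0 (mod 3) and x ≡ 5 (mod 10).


m₁ = 3, m₂ = 10, gcd = 1, so CRT applies. M = m₁·m₂ = 30
Let M₁ = M/m₁ = 10, M₂ = M/m₂ = 3
Find y₁ ≡ M₁⁻¹ (mod m₁): 10⁻¹ ≡ 1 (mod 3)
Find y₂ ≡ M₂⁻¹ (mod m₂): 3⁻¹ ≡ 7 (mod 10)
x = a₁·M₁·y₁ + a₂·M₂·y₂ = 0·10·1 + 5·3·7 = 105
Reduce mod 30: x ≡ 15
Check: 15 mod 3 = 0 ✓, 15 mod 10 = 5 ✓

x ≡ 15 (mod 30)


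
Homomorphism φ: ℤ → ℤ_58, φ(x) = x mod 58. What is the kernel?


Kernel = preimage of identity
ker(φ) = {x ∈ ℤ : x ≡ 0 (mod 58)} = 58ℤ = {0, ±58, ±116, ...}

ker(φ) = 58ℤ


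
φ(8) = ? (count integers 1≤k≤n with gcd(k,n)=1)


φ(n) = count of k ∈ {1,...,n} with gcd(k,n)=1
Coprimes to 8: {1, 3, 5, 7}
Count: 4

φ(8) = 4


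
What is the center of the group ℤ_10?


Z(G) = {g ∈ G | gx = xg for all x ∈ G}
ℤ_10 is abelian, so Z(G) = G

Z(ℤ_10) = ℤ_10


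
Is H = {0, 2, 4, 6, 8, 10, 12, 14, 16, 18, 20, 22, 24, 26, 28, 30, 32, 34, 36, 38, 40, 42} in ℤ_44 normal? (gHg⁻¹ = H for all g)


H = {0, 2, 4, 6, 8, 10, 12, 14, 16, 18, 20, 22, 24, 26, 28, 30, 32, 34, 36, 38, 40, 42} in ℤ_44
ℤ_44 is abelian; every subgroup of an abelian group is normal

Yes, normal subgroup


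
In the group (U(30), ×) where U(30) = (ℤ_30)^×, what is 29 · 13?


Operation: multiplication mod 30
29 · 13 = (a × b) mod 30 with a = 29, b = 13

29 · 13 = 17


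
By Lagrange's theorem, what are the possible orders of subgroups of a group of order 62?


Lagrange's theorem: |H| divides |G|
|G| = 62
Divisors of 62: 1, 2, 31, 62

Possible subgroup orders: {1, 2, 31, 62}


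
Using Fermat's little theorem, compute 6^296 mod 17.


Fermat's little theorem: if p is prime and gcd(a,p)=1, then a^(p-1) ≡ 1 (mod p)
p = 17 is prime, gcd(6,17) = 1
Reduce exponent: 296 mod 16 = 8
So 6^296 ≡ 6^8 (mod 17)
6^8 mod 17 = 16

6^296 ≡ 16 (mod 17)


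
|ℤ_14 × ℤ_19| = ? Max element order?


|ℤ_14 × ℤ_19| = 14 × 19 = 266
Max element order = lcm(14,19) = 266
Cyclic? Yes (gcd=1)

|ℤ_14×ℤ_19| = 266, max element order = 266


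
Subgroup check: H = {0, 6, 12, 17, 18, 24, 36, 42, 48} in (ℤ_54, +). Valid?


Subgroup test for H = {0, 6, 12, 17, 18, 24, 36, 42, 48} in (ℤ_54, +):
(1) 0 ∈ H? Yes
(2) Closure: for all a,b ∈ H, (a+b) mod 54 ∈ H? No  [counterexample: 6 + 17 = 23 ∉ H]
(3) Inverses: for all a ∈ H, -a mod 54 ∈ H? No

No, H is not a subgroup of ℤ_54


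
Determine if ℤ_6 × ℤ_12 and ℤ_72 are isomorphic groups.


Comparing ℤ_6 × ℤ_12 and ℤ_72:
gcd(6,12) = 6 ≠ 1. Max element order in ℤ_6×ℤ_12 is lcm(6,12) = 12 < 72, so it has no element of order 72

No, ℤ_6 × ℤ_12 ≇ ℤ_72


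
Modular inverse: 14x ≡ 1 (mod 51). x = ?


Use the extended Euclidean algorithm to write 1 = 14·s + 51·t; then s mod 51 is the inverse.
Euclidean algorithm:
  14 = 0·51 + 14
  51 = 3·14 + 9
  14 = 1·9 + 5
  9 = 1·5 + 4
  5 = 1·4 + 1
  4 = 4·1 + 0
gcd(14,51) = 1
Back-substitution gives: 14·(11) + 51·(-3) = 1
So 14⁻¹ ≡ 11 ≡ 11 (mod 51)
Check: 14 × 11 = 154 ≡ 1 (mod 51) ✓

14⁻¹ ≡ 11 (mod 51)


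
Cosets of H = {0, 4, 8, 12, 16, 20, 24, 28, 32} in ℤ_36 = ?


H = {0, 4, 8, 12, 16, 20, 24, 28, 32}, |H| = 9
Number of cosets = |G|/|H| = 36/9 = 4
0 + H = {0, 4, 8, 12, 16, 20, 24, 28, 32}
1 + H = {1, 5, 9, 13, 17, 21, 25, 29, 33}
2 + H = {2, 6, 10, 14, 18, 22, 26, 30, 34}
3 + H = {3, 7, 11, 15, 19, 23, 27, 31, 35}

Cosets: 0+H={0,4,8,12,16,20,24,28,32}; 1+H={1,5,9,13,17,21,25,29,33}; 2+H={2,6,10,14,18,22,26,30,34}; 3+H={3,7,11,15,19,23,27,31,35}


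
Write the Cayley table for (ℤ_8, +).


Elements: {0, 1, 2, 3, 4, 5, 6, 7}
Operation: addition mod 8
Entry (a, b) = (a + b) mod 8

Cayley table:
  | 0 | 1 | 2 | 3 | 4 | 5 | 6 | 7
0 | 0 | 1 | 2 | 3 | 4 | 5 | 6 | 7
1 | 1 | 2 | 3 | 4 | 5 | 6 | 7 | 0
2 | 2 | 3 | 4 | 5 | 6 | 7 | 0 | 1
3 | 3 | 4 | 5 | 6 | 7 | 0 | 1 | 2
4 | 4 | 5 | 6 | 7 | 0 | 1 | 2 | 3
5 | 5 | 6 | 7 | 0 | 1 | 2 | 3 | 4
6 | 6 | 7 | 0 | 1 | 2 | 3 | 4 | 5
7 | 7 | 0 | 1 | 2 | 3 | 4 | 5 | 6


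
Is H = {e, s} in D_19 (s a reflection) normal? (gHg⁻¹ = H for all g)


H = {e, s} in D_19 (s a reflection)
r·s·r⁻¹ = sr⁻² ≠ s for n ≥ 3, so {e, s} is not closed under conjugation

No, not a normal subgroup


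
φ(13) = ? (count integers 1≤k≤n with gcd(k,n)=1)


φ(n) = count of k ∈ {1,...,n} with gcd(k,n)=1
Coprimes to 13: {1, 2, 3, 4, 5, 6, 7, 8, 9, 10, 11, 12}
Count: 12

φ(13) = 12


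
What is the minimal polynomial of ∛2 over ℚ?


∛2 satisfies x³ - 2 = 0, irreducible over ℚ (no rational root; 2 is not a perfect cube)

Minimal polynomial: x³ - 2


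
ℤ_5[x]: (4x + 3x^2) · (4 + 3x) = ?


Expand and collect like terms; reduce coefficients mod 5:
x^0: 0·4 = 0 ≡ 0 (mod 5)
x^1: 0·3 + 4·4 = 16 ≡ 1 (mod 5)
x^2: 4·3 + 3·4 = 24 ≡ 4 (mod 5)
x^3: 3·3 = 9 ≡ 4 (mod 5)
Result: x + 4x^2 + 4x^3

f · g = x + 4x^2 + 4x^3


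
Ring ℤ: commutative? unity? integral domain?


integers form a commutative ring with unity 1; no zero divisors
Commutative: Yes
Integral domain: Yes
Has unity: Yes

ℤ: Commutative=Yes, Unity=Yes


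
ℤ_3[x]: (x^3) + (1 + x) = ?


Add coefficients mod 3:
x^0: 0 + 1 = 1 (mod 3)
x^1: 0 + 1 = 1 (mod 3)
x^2: 0 + 0 = 0 (mod 3)
x^3: 1 + 0 = 1 (mod 3)
Result: 1 + x + x^3

f + g = 1 + x + x^3


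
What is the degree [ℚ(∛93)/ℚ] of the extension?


∛93 has minimal polynomial x³ - 93 (irreducible over ℚ since 93 is not a perfect cube)

[ℚ(∛93)/ℚ] = 3


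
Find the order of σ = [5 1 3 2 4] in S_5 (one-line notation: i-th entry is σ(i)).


Cycle decomposition: (1 5 4 2)
Cycle lengths: 4
Order = lcm(4) = 4

ord(σ) = 4


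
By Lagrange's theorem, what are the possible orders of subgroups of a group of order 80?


Lagrange's theorem: |H| divides |G|
|G| = 80
Divisors of 80: 1, 2, 4, 5, 8, 10, 16, 20, 40, 80

Possible subgroup orders: {1, 2, 4, 5, 8, 10, 16, 20, 40, 80}


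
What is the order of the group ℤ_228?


ℤ_n has n elements.

|ℤ_228| = 228


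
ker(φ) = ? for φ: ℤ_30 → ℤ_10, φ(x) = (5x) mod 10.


Kernel = preimage of identity
ker(φ) = {x ∈ ℤ_30 : 5x ≡ 0 (mod 10)}. Since 10 | 30, φ is well-defined. The kernel is the cyclic subgroup ⟨2⟩ of ℤ_30 (order 15), i.e. {0, 2, 4, 6, 8, 10, 12, 14, 16, 18, 20, 22, 24, 26, 28}

ker(φ) = {0, 2, 4, 6, 8, 10, 12, 14, 16, 18, 20, 22, 24, 26, 28}


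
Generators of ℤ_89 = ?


g generates ℤ_n iff gcd(g,n) = 1
Prime factors of 89: 89
Generators are g ∈ {1,...,88} not divisible by any of these primes.
Generators: {1, 2, 3, 4, 5, 6, 7, 8, 9, 10, 11, 12, 13, 14, 15, 16, 17, 18, 19, 20, 21, 22, 23, 24, 25, 26, 27, 28, 29, 30, 31, 32, 33, 34, 35, 36, 37, 38, 39, 40, 41, 42, 43, 44, 45, 46, 47, 48, 49, 50, 51, 52, 53, 54, 55, 56, 57, 58, 59, 60, 61, 62, 63, 64, 65, 66, 67, 68, 69, 70, 71, 72, 73, 74, 75, 76, 77, 78, 79, 80, 81, 82, 83, 84, 85, 86, 87, 88}
Number of generators = φ(89) = 88

Generators of ℤ_89 = {1, 2, 3, 4, 5, 6, 7, 8, 9, 10, 11, 12, 13, 14, 15, 16, 17, 18, 19, 20, 21, 22, 23, 24, 25, 26, 27, 28, 29, 30, 31, 32, 33, 34, 35, 36, 37, 38, 39, 40, 41, 42, 43, 44, 45, 46, 47, 48, 49, 50, 51, 52, 53, 54, 55, 56, 57, 58, 59, 60, 61, 62, 63, 64, 65, 66, 67, 68, 69, 70, 71, 72, 73, 74, 75, 76, 77, 78, 79, 80, 81, 82, 83, 84, 85, 86, 87, 88}


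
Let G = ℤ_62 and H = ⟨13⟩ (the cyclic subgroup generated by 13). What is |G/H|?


|⟨13⟩| = n / gcd(13, 62) = 62 / 1 = 62
H is normal (ℤ_62 is abelian).
|G/H| = |G| / |H| = 62 / 62 = 1

|G/H| = 1


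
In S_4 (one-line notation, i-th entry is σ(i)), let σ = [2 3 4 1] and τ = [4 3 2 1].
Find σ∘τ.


σ∘τ: apply τ first, then σ
1 →τ 4 →σ 1
2 →τ 3 →σ 4
3 →τ 2 →σ 3
4 →τ 1 →σ 2

σ∘τ = [1 4 3 2]


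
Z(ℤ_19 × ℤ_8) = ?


Z(G) = {g ∈ G | gx = xg for all x ∈ G}
Direct product of abelian groups is abelian, so Z(G) = G

Z(ℤ_19 × ℤ_8) = ℤ_19 × ℤ_8


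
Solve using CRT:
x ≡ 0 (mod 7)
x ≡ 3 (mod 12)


m₁ = 7, m₂ = 12, gcd = 1, so CRT applies. M = m₁·m₂ = 84
Let M₁ = M/m₁ = 12, M₂ = M/m₂ = 7
Find y₁ ≡ M₁⁻¹ (mod m₁): 12⁻¹ ≡ 3 (mod 7)
Find y₂ ≡ M₂⁻¹ (mod m₂): 7⁻¹ ≡ 7 (mod 12)
x = a₁·M₁·y₁ + a₂·M₂·y₂ = 0·12·3 + 3·7·7 = 147
Reduce mod 84: x ≡ 63
Check: 63 mod 7 = 0 ✓, 63 mod 12 = 3 ✓

x ≡ 63 (mod 84)


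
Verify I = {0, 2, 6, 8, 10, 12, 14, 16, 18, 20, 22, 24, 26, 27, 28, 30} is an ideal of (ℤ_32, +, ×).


Check ideal conditions for I = {0, 2, 6, 8, 10, 12, 14, 16, 18, 20, 22, 24, 26, 27, 28, 30} in ℤ_32:
(1) I is an additive subgroup? No
(2) For r ∈ ℤ_32 and a ∈ I: r·a ∈ I? No  [counterexample: r=2, a=2, r·a mod 32 = 4 ∉ I]

No, I is not an ideal of ℤ_32


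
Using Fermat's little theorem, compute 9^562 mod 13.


Fermat's little theorem: if p is prime and gcd(a,p)=1, then a^(p-1) ≡ 1 (mod p)
p = 13 is prime, gcd(9,13) = 1
Reduce exponent: 562 mod 12 = 10
So 9^562 ≡ 9^10 (mod 13)
9^10 mod 13 = 9

9^562 ≡ 9 (mod 13)


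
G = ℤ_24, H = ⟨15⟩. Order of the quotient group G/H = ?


|⟨15⟩| = n / gcd(15, 24) = 24 / 3 = 8
H is normal (ℤ_24 is abelian).
|G/H| = |G| / |H| = 24 / 8 = 3

|G/H| = 3


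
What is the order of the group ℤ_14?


ℤ_n has n elements.

|ℤ_14| = 14


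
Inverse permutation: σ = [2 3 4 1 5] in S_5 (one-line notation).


To find σ⁻¹, swap domain and range:
σ(1) = 2 → σ⁻¹(2) = 1
σ(2) = 3 → σ⁻¹(3) = 2
σ(3) = 4 → σ⁻¹(4) = 3
σ(4) = 1 → σ⁻¹(1) = 4
σ(5) = 5 → σ⁻¹(5) = 5

σ⁻¹ = [4 1 2 3 5]


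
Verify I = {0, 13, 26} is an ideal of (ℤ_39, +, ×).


Check ideal conditions for I = {0, 13, 26} in ℤ_39:
(1) I is an additive subgroup? Yes
(2) For r ∈ ℤ_39 and a ∈ I: r·a ∈ I? Yes

Yes, I is an ideal of ℤ_39


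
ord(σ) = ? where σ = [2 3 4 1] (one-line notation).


Cycle decomposition: (1 2 3 4)
Cycle lengths: 4
Order = lcm(4) = 4

ord(σ) = 4


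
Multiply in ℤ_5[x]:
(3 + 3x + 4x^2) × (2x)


Expand and collect like terms; reduce coefficients mod 5:
x^0: 3·0 = 0 ≡ 0 (mod 5)
x^1: 3·2 + 3·0 = 6 ≡ 1 (mod 5)
x^2: 3·2 + 4·0 = 6 ≡ 1 (mod 5)
x^3: 4·2 = 8 ≡ 3 (mod 5)
Result: x + x^2 + 3x^3

f · g = x + x^2 + 3x^3


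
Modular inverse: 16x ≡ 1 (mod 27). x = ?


Use the extended Euclidean algorithm to write 1 = 16·s + 27·t; then s mod 27 is the inverse.
Euclidean algorithm:
  16 = 0·27 + 16
  27 = 1·16 + 11
  16 = 1·11 + 5
  11 = 2·5 + 1
  5 = 5·1 + 0
gcd(16,27) = 1
Back-substitution gives: 16·(-5) + 27·(3) = 1
So 16⁻¹ ≡ -5 ≡ 22 (mod 27)
Check: 16 × 22 = 352 ≡ 1 (mod 27) ✓

16⁻¹ ≡ 22 (mod 27)


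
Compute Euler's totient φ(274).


Factor n: 274 = 2 × 137
φ(n) = n · ∏(1 - 1/p) over distinct primes p | n
φ(274) = 274 · (1 - 1/2) · (1 - 1/137) = 136

φ(274) = 136


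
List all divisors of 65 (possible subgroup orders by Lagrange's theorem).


Lagrange's theorem: |H| divides |G|
|G| = 65
Divisors of 65: 1, 5, 13, 65

Possible subgroup orders: {1, 5, 13, 65}


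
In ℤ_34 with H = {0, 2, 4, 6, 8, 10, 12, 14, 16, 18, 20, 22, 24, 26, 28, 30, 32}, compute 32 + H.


32 + H = {32 + h (mod 34) : h ∈ H}
32+0=32, 32+2=0, 32+4=2, 32+6=4, 32+8=6, 32+10=8, 32+12=10, 32+14=12, 32+16=14, 32+18=16, 32+20=18, 32+22=20, 32+24=22, 32+26=24, 32+28=26, 32+30=28, 32+32=30
32 + H = {0, 2, 4, 6, 8, 10, 12, 14, 16, 18, 20, 22, 24, 26, 28, 30, 32} = 0 + H

32 + H = {0, 2, 4, 6, 8, 10, 12, 14, 16, 18, 20, 22, 24, 26, 28, 30, 32}


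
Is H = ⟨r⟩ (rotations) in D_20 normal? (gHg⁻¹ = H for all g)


H = ⟨r⟩ (rotations) in D_20
The rotation subgroup ⟨r⟩ has index 2 in D_20, so it is normal

Yes, normal subgroup


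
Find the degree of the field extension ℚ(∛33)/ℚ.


∛33 has minimal polynomial x³ - 33 (irreducible over ℚ since 33 is not a perfect cube)

[ℚ(∛33)/ℚ] = 3


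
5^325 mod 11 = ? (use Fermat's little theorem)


Fermat's little theorem: if p is prime and gcd(a,p)=1, then a^(p-1) ≡ 1 (mod p)
p = 11 is prime, gcd(5,11) = 1
Reduce exponent: 325 mod 10 = 5
So 5^325 ≡ 5^5 (mod 11)
5^5 mod 11 = 1

5^325 ≡ 1 (mod 11)


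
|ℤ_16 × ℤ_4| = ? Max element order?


|ℤ_16 × ℤ_4| = 16 × 4 = 64
Max element order = lcm(16,4) = 16
Cyclic? No (gcd=4)

|ℤ_16×ℤ_4| = 64, max element order = 16


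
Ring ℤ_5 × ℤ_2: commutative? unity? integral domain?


Direct product ring; commutative with unity (1,1); but (1,0)·(0,1) = (0,0) gives zero divisors, so not an integral domain
Commutative: Yes
Integral domain: No
Has unity: Yes

ℤ_5 × ℤ_2: Commutative=Yes, Unity=Yes


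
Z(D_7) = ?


Z(G) = {g ∈ G | gx = xg for all x ∈ G}
For odd n, Z(D_n) = {e}: no nontrivial rotation commutes with all reflections

Z(D_7) = {e}


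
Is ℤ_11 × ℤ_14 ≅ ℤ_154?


Comparing ℤ_11 × ℤ_14 and ℤ_154:
gcd(11,14) = 1, so ℤ_11 × ℤ_14 ≅ ℤ_154 (CRT)

Yes, ℤ_11 × ℤ_14 ≅ ℤ_154


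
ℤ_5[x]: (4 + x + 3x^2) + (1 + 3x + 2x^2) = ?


Add coefficients mod 5:
x^0: 4 + 1 = 0 (mod 5)
x^1: 1 + 3 = 4 (mod 5)
x^2: 3 + 2 = 0 (mod 5)
Result: 4x

f + g = 4x


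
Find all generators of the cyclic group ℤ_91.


g generates ℤ_n iff gcd(g,n) = 1
Prime factors of 91: 7, 13
Generators are g ∈ {1,...,90} not divisible by any of these primes.
Generators: {1, 2, 3, 4, 5, 6, 8, 9, 10, 11, 12, 15, 16, 17, 18, 19, 20, 22, 23, 24, 25, 27, 29, 30, 31, 32, 33, 34, 36, 37, 38, 40, 41, 43, 44, 45, 46, 47, 48, 50, 51, 53, 54, 55, 57, 58, 59, 60, 61, 62, 64, 66, 67, 68, 69, 71, 72, 73, 74, 75, 76, 79, 80, 81, 82, 83, 85, 86, 87, 88, 89, 90}
Number of generators = φ(91) = 72

Generators of ℤ_91 = {1, 2, 3, 4, 5, 6, 8, 9, 10, 11, 12, 15, 16, 17, 18, 19, 20, 22, 23, 24, 25, 27, 29, 30, 31, 32, 33, 34, 36, 37, 38, 40, 41, 43, 44, 45, 46, 47, 48, 50, 51, 53, 54, 55, 57, 58, 59, 60, 61, 62, 64, 66, 67, 68, 69, 71, 72, 73, 74, 75, 76, 79, 80, 81, 82, 83, 85, 86, 87, 88, 89, 90}


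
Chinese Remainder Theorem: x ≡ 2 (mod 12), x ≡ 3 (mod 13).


m₁ = 12, m₂ = 13, gcd = 1, so CRT applies. M = m₁·m₂ = 156
Let M₁ = M/m₁ = 13, M₂ = M/m₂ = 12
Find y₁ ≡ M₁⁻¹ (mod m₁): 13⁻¹ ≡ 1 (mod 12)
Find y₂ ≡ M₂⁻¹ (mod m₂): 12⁻¹ ≡ 12 (mod 13)
x = a₁·M₁·y₁ + a₂·M₂·y₂ = 2·13·1 + 3·12·12 = 458
Reduce mod 156: x ≡ 146
Check: 146 mod 12 = 2 ✓, 146 mod 13 = 3 ✓

x ≡ 146 (mod 156)


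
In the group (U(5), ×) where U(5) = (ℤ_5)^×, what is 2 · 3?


Operation: multiplication mod 5
2 · 3 = (a × b) mod 5 with a = 2, b = 3

2 · 3 = 1


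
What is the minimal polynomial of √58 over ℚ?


√58 satisfies x² - 58 = 0, irreducible over ℚ since 58 is squarefree

Minimal polynomial: x² - 58


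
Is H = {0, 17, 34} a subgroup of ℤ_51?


Subgroup test for H = {0, 17, 34} in (ℤ_51, +):
(1) 0 ∈ H? Yes
(2) Closure: for all a,b ∈ H, (a+b) mod 51 ∈ H? Yes
(3) Inverses: for all a ∈ H, -a mod 51 ∈ H? Yes

Yes, H is a subgroup of ℤ_51


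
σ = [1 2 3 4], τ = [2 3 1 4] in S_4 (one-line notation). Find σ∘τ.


σ∘τ: apply τ first, then σ
1 →τ 2 →σ 2
2 →τ 3 →σ 3
3 →τ 1 →σ 1
4 →τ 4 →σ 4

σ∘τ = [2 3 1 4]


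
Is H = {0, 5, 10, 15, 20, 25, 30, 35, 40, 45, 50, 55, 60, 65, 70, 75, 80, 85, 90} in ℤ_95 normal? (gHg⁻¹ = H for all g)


H = {0, 5, 10, 15, 20, 25, 30, 35, 40, 45, 50, 55, 60, 65, 70, 75, 80, 85, 90} in ℤ_95
ℤ_95 is abelian; every subgroup of an abelian group is normal

Yes, normal subgroup


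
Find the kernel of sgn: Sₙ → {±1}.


Kernel = preimage of identity
ker(sgn) = even permutations = Aₙ

ker(sgn) = Aₙ


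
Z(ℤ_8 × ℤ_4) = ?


Z(G) = {g ∈ G | gx = xg for all x ∈ G}
Direct product of abelian groups is abelian, so Z(G) = G

Z(ℤ_8 × ℤ_4) = ℤ_8 × ℤ_4


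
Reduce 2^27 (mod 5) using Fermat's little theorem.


Fermat's little theorem: if p is prime and gcd(a,p)=1, then a^(p-1) ≡ 1 (mod p)
p = 5 is prime, gcd(2,5) = 1
Reduce exponent: 27 mod 4 = 3
So 2^27 ≡ 2^3 (mod 5)
2^3 mod 5 = 3

2^27 ≡ 3 (mod 5)


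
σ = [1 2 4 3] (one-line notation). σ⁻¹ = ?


To find σ⁻¹, swap domain and range:
σ(1) = 1 → σ⁻¹(1) = 1
σ(2) = 2 → σ⁻¹(2) = 2
σ(3) = 4 → σ⁻¹(4) = 3
σ(4) = 3 → σ⁻¹(3) = 4

σ⁻¹ = [1 2 4 3]


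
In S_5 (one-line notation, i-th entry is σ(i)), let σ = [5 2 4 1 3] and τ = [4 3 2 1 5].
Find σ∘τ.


σ∘τ: apply τ first, then σ
1 →τ 4 →σ 1
2 →τ 3 →σ 4
3 →τ 2 →σ 2
4 →τ 1 →σ 5
5 →τ 5 →σ 3

σ∘τ = [1 4 2 5 3]


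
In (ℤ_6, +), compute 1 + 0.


Operation: addition mod 6
1 + 0 = (a + b) mod 6 with a = 1, b = 0

1 + 0 = 1


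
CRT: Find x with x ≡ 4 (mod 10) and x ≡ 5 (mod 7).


m₁ = 10, m₂ = 7, gcd = 1, so CRT applies. M = m₁·m₂ = 70
Let M₁ = M/m₁ = 7, M₂ = M/m₂ = 10
Find y₁ ≡ M₁⁻¹ (mod m₁): 7⁻¹ ≡ 3 (mod 10)
Find y₂ ≡ M₂⁻¹ (mod m₂): 10⁻¹ ≡ 5 (mod 7)
x = a₁·M₁·y₁ + a₂·M₂·y₂ = 4·7·3 + 5·10·5 = 334
Reduce mod 70: x ≡ 54
Check: 54 mod 10 = 4 ✓, 54 mod 7 = 5 ✓

x ≡ 54 (mod 70)


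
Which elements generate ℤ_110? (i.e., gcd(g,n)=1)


g generates ℤ_n iff gcd(g,n) = 1
Prime factors of 110: 2, 5, 11
Generators are g ∈ {1,...,109} not divisible by any of these primes.
Generators: {1, 3, 7, 9, 13, 17, 19, 21, 23, 27, 29, 31, 37, 39, 41, 43, 47, 49, 51, 53, 57, 59, 61, 63, 67, 69, 71, 73, 79, 81, 83, 87, 89, 91, 93, 97, 101, 103, 107, 109}
Number of generators = φ(110) = 40

Generators of ℤ_110 = {1, 3, 7, 9, 13, 17, 19, 21, 23, 27, 29, 31, 37, 39, 41, 43, 47, 49, 51, 53, 57, 59, 61, 63, 67, 69, 71, 73, 79, 81, 83, 87, 89, 91, 93, 97, 101, 103, 107, 109}


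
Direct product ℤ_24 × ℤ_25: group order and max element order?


|ℤ_24 × ℤ_25| = 24 × 25 = 600
Max element order = lcm(24,25) = 600
Cyclic? Yes (gcd=1)

|ℤ_24×ℤ_25| = 600, max element order = 600


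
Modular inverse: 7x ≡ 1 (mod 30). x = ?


Use the extended Euclidean algorithm to write 1 = 7·s + 30·t; then s mod 30 is the inverse.
Euclidean algorithm:
  7 = 0·30 + 7
  30 = 4·7 + 2
  7 = 3·2 + 1
  2 = 2·1 + 0
gcd(7,30) = 1
Back-substitution gives: 7·(13) + 30·(-3) = 1
So 7⁻¹ ≡ 13 ≡ 13 (mod 30)
Check: 7 × 13 = 91 ≡ 1 (mod 30) ✓

7⁻¹ ≡ 13 (mod 30)


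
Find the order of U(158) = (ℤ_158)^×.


U(n) is the group of units mod n; |U(n)| = φ(n)
|U(158)| = φ(158) = 78

|U(158) = (ℤ_158)^×| = 78


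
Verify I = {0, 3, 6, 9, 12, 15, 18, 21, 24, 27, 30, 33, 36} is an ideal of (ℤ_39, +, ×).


Check ideal conditions for I = {0, 3, 6, 9, 12, 15, 18, 21, 24, 27, 30, 33, 36} in ℤ_39:
(1) I is an additive subgroup? Yes
(2) For r ∈ ℤ_39 and a ∈ I: r·a ∈ I? Yes

Yes, I is an ideal of ℤ_39


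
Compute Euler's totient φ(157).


Factor n: 157 = 157
φ(n) = n · ∏(1 - 1/p) over distinct primes p | n
φ(157) = 157 · (1 - 1/157) = 156

φ(157) = 156


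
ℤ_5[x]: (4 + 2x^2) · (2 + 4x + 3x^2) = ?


Expand and collect like terms; reduce coefficients mod 5:
x^0: 4·2 = 8 ≡ 3 (mod 5)
x^1: 4·4 + 0·2 = 16 ≡ 1 (mod 5)
x^2: 4·3 + 0·4 + 2·2 = 16 ≡ 1 (mod 5)
x^3: 0·3 + 2·4 = 8 ≡ 3 (mod 5)
x^4: 2·3 = 6 ≡ 1 (mod 5)
Result: 3 + x + x^2 + 3x^3 + x^4

f · g = 3 + x + x^2 + 3x^3 + x^4


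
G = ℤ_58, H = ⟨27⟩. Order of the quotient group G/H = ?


|⟨27⟩| = n / gcd(27, 58) = 58 / 1 = 58
H is normal (ℤ_58 is abelian).
|G/H| = |G| / |H| = 58 / 58 = 1

|G/H| = 1


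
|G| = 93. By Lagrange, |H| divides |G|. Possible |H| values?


Lagrange's theorem: |H| divides |G|
|G| = 93
Divisors of 93: 1, 3, 31, 93

Possible subgroup orders: {1, 3, 31, 93}


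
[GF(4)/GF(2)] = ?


GF(4) = GF(2^2), so the extension degree is 2

[GF(4)/GF(2)] = 2


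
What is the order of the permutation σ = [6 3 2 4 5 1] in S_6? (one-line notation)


Cycle decomposition: (1 6) (2 3)
Cycle lengths: 2, 2
Order = lcm(2, 2) = 2

ord(σ) = 2


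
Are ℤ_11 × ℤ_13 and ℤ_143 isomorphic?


Comparing ℤ_11 × ℤ_13 and ℤ_143:
gcd(11,13) = 1, so ℤ_11 × ℤ_13 ≅ ℤ_143 (CRT)

Yes, ℤ_11 × ℤ_13 ≅ ℤ_143


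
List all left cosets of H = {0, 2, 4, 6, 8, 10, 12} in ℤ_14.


H = {0, 2, 4, 6, 8, 10, 12}, |H| = 7
Number of cosets = |G|/|H| = 14/7 = 2
0 + H = {0, 2, 4, 6, 8, 10, 12}
1 + H = {1, 3, 5, 7, 9, 11, 13}

Cosets: 0+H={0,2,4,6,8,10,12}; 1+H={1,3,5,7,9,11,13}


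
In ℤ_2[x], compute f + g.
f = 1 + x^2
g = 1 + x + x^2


Add coefficients mod 2:
x^0: 1 + 1 = 0 (mod 2)
x^1: 0 + 1 = 1 (mod 2)
x^2: 1 + 1 = 0 (mod 2)
Result: x

f + g = x


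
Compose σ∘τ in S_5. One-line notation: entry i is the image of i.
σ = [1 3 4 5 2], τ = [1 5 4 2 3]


σ∘τ: apply τ first, then σ
1 →τ 1 →σ 1
2 →τ 5 →σ 2
3 →τ 4 →σ 5
4 →τ 2 →σ 3
5 →τ 3 →σ 4

σ∘τ = [1 2 5 3 4]


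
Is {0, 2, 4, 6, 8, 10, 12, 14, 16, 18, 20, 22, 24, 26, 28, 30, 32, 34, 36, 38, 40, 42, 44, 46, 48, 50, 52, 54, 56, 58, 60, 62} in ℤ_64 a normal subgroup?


H = {0, 2, 4, 6, 8, 10, 12, 14, 16, 18, 20, 22, 24, 26, 28, 30, 32, 34, 36, 38, 40, 42, 44, 46, 48, 50, 52, 54, 56, 58, 60, 62} in ℤ_64
ℤ_64 is abelian; every subgroup of an abelian group is normal

Yes, normal subgroup


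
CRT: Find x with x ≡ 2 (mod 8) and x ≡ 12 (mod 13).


m₁ = 8, m₂ = 13, gcd = 1, so CRT applies. M = m₁·m₂ = 104
Let M₁ = M/m₁ = 13, M₂ = M/m₂ = 8
Find y₁ ≡ M₁⁻¹ (mod m₁): 13⁻¹ ≡ 5 (mod 8)
Find y₂ ≡ M₂⁻¹ (mod m₂): 8⁻¹ ≡ 5 (mod 13)
x = a₁·M₁·y₁ + a₂·M₂·y₂ = 2·13·5 + 12·8·5 = 610
Reduce mod 104: x ≡ 90
Check: 90 mod 8 = 2 ✓, 90 mod 13 = 12 ✓

x ≡ 90 (mod 104)


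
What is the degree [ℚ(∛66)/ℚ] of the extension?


∛66 has minimal polynomial x³ - 66 (irreducible over ℚ since 66 is not a perfect cube)

[ℚ(∛66)/ℚ] = 3


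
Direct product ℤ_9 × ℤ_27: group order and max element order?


|ℤ_9 × ℤ_27| = 9 × 27 = 243
Max element order = lcm(9,27) = 27
Cyclic? No (gcd=9)

|ℤ_9×ℤ_27| = 243, max element order = 27


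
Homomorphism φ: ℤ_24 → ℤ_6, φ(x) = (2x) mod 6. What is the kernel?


Kernel = preimage of identity
ker(φ) = {x ∈ ℤ_24 : 2x ≡ 0 (mod 6)}. Since 6 | 24, φ is well-defined. The kernel is the cyclic subgroup ⟨3⟩ of ℤ_24 (order 8), i.e. {0, 3, 6, 9, 12, 15, 18, 21}

ker(φ) = {0, 3, 6, 9, 12, 15, 18, 21}


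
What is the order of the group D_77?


|D_n| = 2n (n rotations and n reflections)
|D_77| = 2×77 = 154

|D_77| = 154


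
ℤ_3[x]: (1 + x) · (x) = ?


Expand and collect like terms; reduce coefficients mod 3:
x^0: 1·0 = 0 ≡ 0 (mod 3)
x^1: 1·1 + 1·0 = 1 ≡ 1 (mod 3)
x^2: 1·1 = 1 ≡ 1 (mod 3)
Result: x + x^2

f · g = x + x^2


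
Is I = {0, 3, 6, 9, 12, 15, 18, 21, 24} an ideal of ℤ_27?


Check ideal conditions for I = {0, 3, 6, 9, 12, 15, 18, 21, 24} in ℤ_27:
(1) I is an additive subgroup? Yes
(2) For r ∈ ℤ_27 and a ∈ I: r·a ∈ I? Yes

Yes, I is an ideal of ℤ_27


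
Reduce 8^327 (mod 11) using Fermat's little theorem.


Fermat's little theorem: if p is prime and gcd(a,p)=1, then a^(p-1) ≡ 1 (mod p)
p = 11 is prime, gcd(8,11) = 1
Reduce exponent: 327 mod 10 = 7
So 8^327 ≡ 8^7 (mod 11)
8^7 mod 11 = 2

8^327 ≡ 2 (mod 11)


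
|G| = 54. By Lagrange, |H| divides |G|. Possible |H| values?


Lagrange's theorem: |H| divides |G|
|G| = 54
Divisors of 54: 1, 2, 3, 6, 9, 18, 27, 54

Possible subgroup orders: {1, 2, 3, 6, 9, 18, 27, 54}


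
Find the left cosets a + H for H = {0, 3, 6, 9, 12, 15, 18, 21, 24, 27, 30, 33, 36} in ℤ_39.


H = {0, 3, 6, 9, 12, 15, 18, 21, 24, 27, 30, 33, 36}, |H| = 13
Number of cosets = |G|/|H| = 39/13 = 3
0 + H = {0, 3, 6, 9, 12, 15, 18, 21, 24, 27, 30, 33, 36}
1 + H = {1, 4, 7, 10, 13, 16, 19, 22, 25, 28, 31, 34, 37}
2 + H = {2, 5, 8, 11, 14, 17, 20, 23, 26, 29, 32, 35, 38}

Cosets: 0+H={0,3,6,9,12,15,18,21,24,27,30,33,36}; 1+H={1,4,7,10,13,16,19,22,25,28,31,34,37}; 2+H={2,5,8,11,14,17,20,23,26,29,32,35,38}


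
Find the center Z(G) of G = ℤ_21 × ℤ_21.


Z(G) = {g ∈ G | gx = xg for all x ∈ G}
Direct product of abelian groups is abelian, so Z(G) = G

Z(ℤ_21 × ℤ_21) = ℤ_21 × ℤ_21


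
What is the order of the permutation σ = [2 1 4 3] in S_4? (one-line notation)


Cycle decomposition: (1 2) (3 4)
Cycle lengths: 2, 2
Order = lcm(2, 2) = 2

ord(σ) = 2


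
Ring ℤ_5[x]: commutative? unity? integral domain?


ℤ_5 is a field (n prime), so ℤ_5[x] is a commutative integral domain with unity
Commutative: Yes
Integral domain: Yes
Has unity: Yes

ℤ_5[x]: Commutative=Yes, Unity=Yes


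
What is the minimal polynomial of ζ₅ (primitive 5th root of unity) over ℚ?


ζ₅ is a root of Φ₅(x) = x⁴ + x³ + x² + x + 1, irreducible over ℚ

Minimal polynomial: x⁴ + x³ + x² + x + 1


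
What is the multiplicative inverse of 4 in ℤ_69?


Use the extended Euclidean algorithm to write 1 = 4·s + 69·t; then s mod 69 is the inverse.
Euclidean algorithm:
  4 = 0·69 + 4
  69 = 17·4 + 1
  4 = 4·1 + 0
gcd(4,69) = 1
Back-substitution gives: 4·(-17) + 69·(1) = 1
So 4⁻¹ ≡ -17 ≡ 52 (mod 69)
Check: 4 × 52 = 208 ≡ 1 (mod 69) ✓

4⁻¹ ≡ 52 (mod 69)


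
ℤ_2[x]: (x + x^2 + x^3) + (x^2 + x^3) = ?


Add coefficients mod 2:
x^0: 0 + 0 = 0 (mod 2)
x^1: 1 + 0 = 1 (mod 2)
x^2: 1 + 1 = 0 (mod 2)
x^3: 1 + 1 = 0 (mod 2)
Result: x

f + g = x


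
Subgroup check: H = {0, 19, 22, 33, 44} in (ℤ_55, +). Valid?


Subgroup test for H = {0, 19, 22, 33, 44} in (ℤ_55, +):
(1) 0 ∈ H? Yes
(2) Closure: for all a,b ∈ H, (a+b) mod 55 ∈ H? No  [counterexample: 19 + 19 = 38 ∉ H]
(3) Inverses: for all a ∈ H, -a mod 55 ∈ H? No

No, H is not a subgroup of ℤ_55


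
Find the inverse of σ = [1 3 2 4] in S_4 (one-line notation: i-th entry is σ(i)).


To find σ⁻¹, swap domain and range:
σ(1) = 1 → σ⁻¹(1) = 1
σ(2) = 3 → σ⁻¹(3) = 2
σ(3) = 2 → σ⁻¹(2) = 3
σ(4) = 4 → σ⁻¹(4) = 4

σ⁻¹ = [1 3 2 4]


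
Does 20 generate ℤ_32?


g generates ℤ_n iff gcd(g, n) = 1
gcd(20, 32) = 4
Since gcd = 4 ≠ 1, ⟨20⟩ has order 8 < 32, so 20 is not a generator.

No, 20 does not generate ℤ_32


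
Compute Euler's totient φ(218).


Factor n: 218 = 2 × 109
φ(n) = n · ∏(1 - 1/p) over distinct primes p | n
φ(218) = 218 · (1 - 1/2) · (1 - 1/109) = 108

φ(218) = 108


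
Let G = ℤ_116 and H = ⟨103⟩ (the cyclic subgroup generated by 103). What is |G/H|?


|⟨103⟩| = n / gcd(103, 116) = 116 / 1 = 116
H is normal (ℤ_116 is abelian).
|G/H| = |G| / |H| = 116 / 116 = 1

|G/H| = 1


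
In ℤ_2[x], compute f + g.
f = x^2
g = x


Add coefficients mod 2:
x^0: 0 + 0 = 0 (mod 2)
x^1: 0 + 1 = 1 (mod 2)
x^2: 1 + 0 = 1 (mod 2)
Result: x + x^2

f + g = x + x^2


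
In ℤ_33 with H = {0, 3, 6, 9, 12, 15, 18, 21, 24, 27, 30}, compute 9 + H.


9 + H = {9 + h (mod 33) : h ∈ H}
9+0=9, 9+3=12, 9+6=15, 9+9=18, 9+12=21, 9+15=24, 9+18=27, 9+21=30, 9+24=0, 9+27=3, 9+30=6
9 + H = {0, 3, 6, 9, 12, 15, 18, 21, 24, 27, 30} = 0 + H

9 + H = {0, 3, 6, 9, 12, 15, 18, 21, 24, 27, 30}


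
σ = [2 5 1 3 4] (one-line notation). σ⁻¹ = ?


To find σ⁻¹, swap domain and range:
σ(1) = 2 → σ⁻¹(2) = 1
σ(2) = 5 → σ⁻¹(5) = 2
σ(3) = 1 → σ⁻¹(1) = 3
σ(4) = 3 → σ⁻¹(3) = 4
σ(5) = 4 → σ⁻¹(4) = 5

σ⁻¹ = [3 1 4 5 2]


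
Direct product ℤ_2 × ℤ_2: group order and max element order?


|ℤ_2 × ℤ_2| = 2 × 2 = 4
Max element order = lcm(2,2) = 2
Cyclic? No (gcd=2)

|ℤ_2×ℤ_2| = 4, max element order = 2


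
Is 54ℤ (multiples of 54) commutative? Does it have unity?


54ℤ is a commutative ring under +,× but has no multiplicative identity (1 ∉ 54ℤ); it has no zero divisors, but without unity it is not an integral domain
Commutative: Yes
Integral domain: No
Has unity: No

54ℤ (multiples of 54): Commutative=Yes, Unity=No


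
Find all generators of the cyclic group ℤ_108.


g generates ℤ_n iff gcd(g,n) = 1
Prime factors of 108: 2, 3
Generators are g ∈ {1,...,107} not divisible by any of these primes.
Generators: {1, 5, 7, 11, 13, 17, 19, 23, 25, 29, 31, 35, 37, 41, 43, 47, 49, 53, 55, 59, 61, 65, 67, 71, 73, 77, 79, 83, 85, 89, 91, 95, 97, 101, 103, 107}
Number of generators = φ(108) = 36

Generators of ℤ_108 = {1, 5, 7, 11, 13, 17, 19, 23, 25, 29, 31, 35, 37, 41, 43, 47, 49, 53, 55, 59, 61, 65, 67, 71, 73, 77, 79, 83, 85, 89, 91, 95, 97, 101, 103, 107}


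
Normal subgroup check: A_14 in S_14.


H = A_14 in S_14
A_14 has index 2 in S_14, and every subgroup of index 2 is normal

Yes, normal subgroup


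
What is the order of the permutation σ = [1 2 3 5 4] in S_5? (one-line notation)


Cycle decomposition: (4 5)
Cycle lengths: 2
Order = lcm(2) = 2

ord(σ) = 2


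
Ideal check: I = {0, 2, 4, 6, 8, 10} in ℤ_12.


Check ideal conditions for I = {0, 2, 4, 6, 8, 10} in ℤ_12:
(1) I is an additive subgroup? Yes
(2) For r ∈ ℤ_12 and a ∈ I: r·a ∈ I? Yes

Yes, I is an ideal of ℤ_12


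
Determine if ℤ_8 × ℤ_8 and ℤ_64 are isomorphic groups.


Comparing ℤ_8 × ℤ_8 and ℤ_64:
gcd(8,8) = 8 ≠ 1. Max element order in ℤ_8×ℤ_8 is lcm(8,8) = 8 < 64, so it has no element of order 64

No, ℤ_8 × ℤ_8 ≇ ℤ_64


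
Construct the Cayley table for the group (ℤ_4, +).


Elements: {0, 1, 2, 3}
Operation: addition mod 4
Entry (a, b) = (a + b) mod 4

Cayley table:
  | 0 | 1 | 2 | 3
0 | 0 | 1 | 2 | 3
1 | 1 | 2 | 3 | 0
2 | 2 | 3 | 0 | 1
3 | 3 | 0 | 1 | 2


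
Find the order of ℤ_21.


ℤ_n has n elements.

|ℤ_21| = 21


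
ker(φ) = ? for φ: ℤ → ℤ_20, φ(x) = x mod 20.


Kernel = preimage of identity
ker(φ) = {x ∈ ℤ : x ≡ 0 (mod 20)} = 20ℤ = {0, ±20, ±40, ...}

ker(φ) = 20ℤ


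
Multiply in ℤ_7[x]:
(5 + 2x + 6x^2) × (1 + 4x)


Expand and collect like terms; reduce coefficients mod 7:
x^0: 5·1 = 5 ≡ 5 (mod 7)
x^1: 5·4 + 2·1 = 22 ≡ 1 (mod 7)
x^2: 2·4 + 6·1 = 14 ≡ 0 (mod 7)
x^3: 6·4 = 24 ≡ 3 (mod 7)
Result: 5 + x + 3x^3

f · g = 5 + x + 3x^3


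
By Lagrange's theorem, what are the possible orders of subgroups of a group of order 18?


Lagrange's theorem: |H| divides |G|
|G| = 18
Divisors of 18: 1, 2, 3, 6, 9, 18

Possible subgroup orders: {1, 2, 3, 6, 9, 18}


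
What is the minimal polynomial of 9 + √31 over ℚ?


Let α = 9 + √31. Then α - 9 = √31, so (α - 9)² = 31, giving α² - 18α + 50 = 0. Degree 2 and α ∉ ℚ, so this is the minimal polynomial.

Minimal polynomial: x² - 18x + 50


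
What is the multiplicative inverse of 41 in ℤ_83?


Use the extended Euclidean algorithm to write 1 = 41·s + 83·t; then s mod 83 is the inverse.
Euclidean algorithm:
  41 = 0·83 + 41
  83 = 2·41 + 1
  41 = 41·1 + 0
gcd(41,83) = 1
Back-substitution gives: 41·(-2) + 83·(1) = 1
So 41⁻¹ ≡ -2 ≡ 81 (mod 83)
Check: 41 × 81 = 3321 ≡ 1 (mod 83) ✓

41⁻¹ ≡ 81 (mod 83)


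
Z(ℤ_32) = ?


Z(G) = {g ∈ G | gx = xg for all x ∈ G}
ℤ_32 is abelian, so Z(G) = G

Z(ℤ_32) = ℤ_32


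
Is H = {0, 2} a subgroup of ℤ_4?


Subgroup test for H = {0, 2} in (ℤ_4, +):
(1) 0 ∈ H? Yes
(2) Closure: for all a,b ∈ H, (a+b) mod 4 ∈ H? Yes
(3) Inverses: for all a ∈ H, -a mod 4 ∈ H? Yes

Yes, H is a subgroup of ℤ_4


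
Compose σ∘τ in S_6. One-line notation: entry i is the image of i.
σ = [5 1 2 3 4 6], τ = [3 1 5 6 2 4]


σ∘τ: apply τ first, then σ
1 →τ 3 →σ 2
2 →τ 1 →σ 5
3 →τ 5 →σ 4
4 →τ 6 →σ 6
5 →τ 2 →σ 1
6 →τ 4 →σ 3

σ∘τ = [2 5 4 6 1 3]


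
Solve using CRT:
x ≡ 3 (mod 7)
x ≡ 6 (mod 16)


m₁ = 7, m₂ = 16, gcd = 1, so CRT applies. M = m₁·m₂ = 112
Let M₁ = M/m₁ = 16, M₂ = M/m₂ = 7
Find y₁ ≡ M₁⁻¹ (mod m₁): 16⁻¹ ≡ 4 (mod 7)
Find y₂ ≡ M₂⁻¹ (mod m₂): 7⁻¹ ≡ 7 (mod 16)
x = a₁·M₁·y₁ + a₂·M₂·y₂ = 3·16·4 + 6·7·7 = 486
Reduce mod 112: x ≡ 38
Check: 38 mod 7 = 3 ✓, 38 mod 16 = 6 ✓

x ≡ 38 (mod 112)


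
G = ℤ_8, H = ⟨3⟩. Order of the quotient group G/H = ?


|⟨3⟩| = n / gcd(3, 8) = 8 / 1 = 8
H is normal (ℤ_8 is abelian).
|G/H| = |G| / |H| = 8 / 8 = 1

|G/H| = 1


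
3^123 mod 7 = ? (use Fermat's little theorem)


Fermat's little theorem: if p is prime and gcd(a,p)=1, then a^(p-1) ≡ 1 (mod p)
p = 7 is prime, gcd(3,7) = 1
Reduce exponent: 123 mod 6 = 3
So 3^123 ≡ 3^3 (mod 7)
3^3 mod 7 = 6

3^123 ≡ 6 (mod 7)


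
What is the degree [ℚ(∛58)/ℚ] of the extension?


∛58 has minimal polynomial x³ - 58 (irreducible over ℚ since 58 is not a perfect cube)

[ℚ(∛58)/ℚ] = 3


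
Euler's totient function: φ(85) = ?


Factor n: 85 = 5 × 17
φ(n) = n · ∏(1 - 1/p) over distinct primes p | n
φ(85) = 85 · (1 - 1/5) · (1 - 1/17) = 64

φ(85) = 64


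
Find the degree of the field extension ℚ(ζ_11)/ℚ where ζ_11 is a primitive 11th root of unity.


[ℚ(ζ_n):ℚ] = deg Φ_n(x) = φ(n). Here φ(11) = 10

[ℚ(ζ_11)/ℚ where ζ_11 is a primitive 11th root of unity] = 10


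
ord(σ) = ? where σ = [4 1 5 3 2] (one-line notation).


Cycle decomposition: (1 4 3 5 2)
Cycle lengths: 5
Order = lcm(5) = 5

ord(σ) = 5


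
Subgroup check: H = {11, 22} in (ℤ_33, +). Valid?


Subgroup test for H = {11, 22} in (ℤ_33, +):
(1) 0 ∈ H? No
(2) Closure: for all a,b ∈ H, (a+b) mod 33 ∈ H? No  [counterexample: 11 + 22 = 0 ∉ H]
(3) Inverses: for all a ∈ H, -a mod 33 ∈ H? Yes

No, H is not a subgroup of ℤ_33


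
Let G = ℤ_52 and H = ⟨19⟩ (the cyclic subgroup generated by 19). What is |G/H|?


|⟨19⟩| = n / gcd(19, 52) = 52 / 1 = 52
H is normal (ℤ_52 is abelian).
|G/H| = |G| / |H| = 52 / 52 = 1

|G/H| = 1


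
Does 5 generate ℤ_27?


g generates ℤ_n iff gcd(g, n) = 1
gcd(5, 27) = 1
Since gcd = 1, 5 is a generator.

Yes, 5 generates ℤ_27


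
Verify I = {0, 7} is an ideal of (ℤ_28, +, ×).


Check ideal conditions for I = {0, 7} in ℤ_28:
(1) I is an additive subgroup? No
(2) For r ∈ ℤ_28 and a ∈ I: r·a ∈ I? No  [counterexample: r=2, a=7, r·a mod 28 = 14 ∉ I]

No, I is not an ideal of ℤ_28


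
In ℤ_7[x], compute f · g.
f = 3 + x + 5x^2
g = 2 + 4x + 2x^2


Expand and collect like terms; reduce coefficients mod 7:
x^0: 3·2 = 6 ≡ 6 (mod 7)
x^1: 3·4 + 1·2 = 14 ≡ 0 (mod 7)
x^2: 3·2 + 1·4 + 5·2 = 20 ≡ 6 (mod 7)
x^3: 1·2 + 5·4 = 22 ≡ 1 (mod 7)
x^4: 5·2 = 10 ≡ 3 (mod 7)
Result: 6 + 6x^2 + x^3 + 3x^4

f · g = 6 + 6x^2 + x^3 + 3x^4


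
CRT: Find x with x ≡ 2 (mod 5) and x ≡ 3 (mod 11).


m₁ = 5, m₂ = 11, gcd = 1, so CRT applies. M = m₁·m₂ = 55
Let M₁ = M/m₁ = 11, M₂ = M/m₂ = 5
Find y₁ ≡ M₁⁻¹ (mod m₁): 11⁻¹ ≡ 1 (mod 5)
Find y₂ ≡ M₂⁻¹ (mod m₂): 5⁻¹ ≡ 9 (mod 11)
x = a₁·M₁·y₁ + a₂·M₂·y₂ = 2·11·1 + 3·5·9 = 157
Reduce mod 55: x ≡ 47
Check: 47 mod 5 = 2 ✓, 47 mod 11 = 3 ✓

x ≡ 47 (mod 55)


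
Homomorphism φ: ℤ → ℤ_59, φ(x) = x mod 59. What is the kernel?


Kernel = preimage of identity
ker(φ) = {x ∈ ℤ : x ≡ 0 (mod 59)} = 59ℤ = {0, ±59, ±118, ...}

ker(φ) = 59ℤ


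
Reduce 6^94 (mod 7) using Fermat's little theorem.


Fermat's little theorem: if p is prime and gcd(a,p)=1, then a^(p-1) ≡ 1 (mod p)
p = 7 is prime, gcd(6,7) = 1
Reduce exponent: 94 mod 6 = 4
So 6^94 ≡ 6^4 (mod 7)
6^4 mod 7 = 1

6^94 ≡ 1 (mod 7)


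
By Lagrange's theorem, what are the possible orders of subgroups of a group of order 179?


Lagrange's theorem: |H| divides |G|
|G| = 179
Divisors of 179: 1, 179

Possible subgroup orders: {1, 179}


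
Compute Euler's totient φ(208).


Factor n: 208 = 2^4 × 13
φ(n) = n · ∏(1 - 1/p) over distinct primes p | n
φ(208) = 208 · (1 - 1/2) · (1 - 1/13) = 96

φ(208) = 96


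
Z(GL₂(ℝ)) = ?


Z(G) = {g ∈ G | gx = xg for all x ∈ G}
Only scalar multiples of the identity commute with all invertible matrices

Z(GL₂(ℝ)) = {aI : a ∈ ℝ, a ≠ 0}


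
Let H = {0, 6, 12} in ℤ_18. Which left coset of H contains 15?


15 + H = {15 + h (mod 18) : h ∈ H}
15+0=15, 15+6=3, 15+12=9
15 + H = {3, 9, 15} = 3 + H

15 + H = {3, 9, 15}


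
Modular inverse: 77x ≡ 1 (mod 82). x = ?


Use the extended Euclidean algorithm to write 1 = 77·s + 82·t; then s mod 82 is the inverse.
Euclidean algorithm:
  77 = 0·82 + 77
  82 = 1·77 + 5
  77 = 15·5 + 2
  5 = 2·2 + 1
  2 = 2·1 + 0
gcd(77,82) = 1
Back-substitution gives: 77·(-33) + 82·(31) = 1
So 77⁻¹ ≡ -33 ≡ 49 (mod 82)
Check: 77 × 49 = 3773 ≡ 1 (mod 82) ✓

77⁻¹ ≡ 49 (mod 82)


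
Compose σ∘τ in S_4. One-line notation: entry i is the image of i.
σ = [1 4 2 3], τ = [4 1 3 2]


σ∘τ: apply τ first, then σ
1 →τ 4 →σ 3
2 →τ 1 →σ 1
3 →τ 3 →σ 2
4 →τ 2 →σ 4

σ∘τ = [3 1 2 4]
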